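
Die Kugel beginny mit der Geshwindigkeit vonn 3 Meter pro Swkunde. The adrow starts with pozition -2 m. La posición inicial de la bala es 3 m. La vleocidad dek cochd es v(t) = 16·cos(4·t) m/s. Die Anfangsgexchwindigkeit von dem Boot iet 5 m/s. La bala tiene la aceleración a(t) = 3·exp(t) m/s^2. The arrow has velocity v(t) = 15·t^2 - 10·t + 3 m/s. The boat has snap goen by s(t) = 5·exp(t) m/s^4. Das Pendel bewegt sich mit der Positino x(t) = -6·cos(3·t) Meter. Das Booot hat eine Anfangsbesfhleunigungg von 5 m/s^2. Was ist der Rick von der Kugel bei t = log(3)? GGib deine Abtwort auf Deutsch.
Ausgehend von der Beschleunigung a(t) = 3·exp(t), nehmen wir 1 Ableitung. Durch Ableiten von der Beschleunigung erhalten wir den Ruck: j(t) = 3·exp(t). Mit j(t) = 3·exp(t) und Einsetzen von t = log(3), finden wir j = 9.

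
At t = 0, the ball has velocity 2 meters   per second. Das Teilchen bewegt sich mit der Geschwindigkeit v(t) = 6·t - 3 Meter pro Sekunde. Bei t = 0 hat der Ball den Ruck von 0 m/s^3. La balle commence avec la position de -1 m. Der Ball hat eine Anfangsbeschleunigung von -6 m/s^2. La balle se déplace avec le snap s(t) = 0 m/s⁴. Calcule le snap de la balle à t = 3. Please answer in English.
Using s(t) = 0 and substituting t = 3, we find s = 0.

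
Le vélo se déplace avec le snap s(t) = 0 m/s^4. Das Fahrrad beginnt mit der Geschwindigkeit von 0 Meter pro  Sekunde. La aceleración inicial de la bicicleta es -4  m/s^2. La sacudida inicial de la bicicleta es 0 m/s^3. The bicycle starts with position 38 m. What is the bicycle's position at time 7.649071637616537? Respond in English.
To solve this, we need to take 4 integrals of our snap equation s(t) = 0. The antiderivative of snap is jerk. Using j(0) = 0, we get j(t) = 0. The antiderivative of jerk is acceleration. Using a(0) = -4, we get a(t) = -4. The antiderivative of acceleration is velocity. Using v(0) = 0, we get v(t) = -4·t. Integrating velocity and using the initial condition x(0) = 38, we get x(t) = 38 - 2·t^2. Using x(t) = 38 - 2·t^2 and substituting t = 7.649071637616537, we find x = -79.0165938347795.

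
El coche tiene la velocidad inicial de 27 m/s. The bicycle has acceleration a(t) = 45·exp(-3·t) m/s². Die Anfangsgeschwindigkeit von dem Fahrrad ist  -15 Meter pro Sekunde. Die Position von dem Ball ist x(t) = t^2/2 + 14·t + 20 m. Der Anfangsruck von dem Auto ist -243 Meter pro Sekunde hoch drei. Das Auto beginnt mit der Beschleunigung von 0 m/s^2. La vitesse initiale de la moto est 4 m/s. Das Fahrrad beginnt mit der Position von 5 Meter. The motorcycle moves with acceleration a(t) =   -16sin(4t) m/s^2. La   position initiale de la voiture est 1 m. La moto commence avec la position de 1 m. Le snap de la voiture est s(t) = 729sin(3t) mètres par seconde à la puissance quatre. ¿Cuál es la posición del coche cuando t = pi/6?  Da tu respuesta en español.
Partiendo del snap s(t) = 729·sin(3·t), tomamos 4 antiderivadas. Tomando ∫s(t)dt y aplicando j(0) = -243, encontramos j(t) = -243·cos(3·t). La integral de la sacudida es la aceleración. Usando a(0) = 0, obtenemos a(t) = -81·sin(3·t). La integral de la aceleración es la velocidad. Usando v(0) = 27, obtenemos v(t) = 27·cos(3·t). La integral de la velocidad, con x(0) = 1, da la posición: x(t) = 9·sin(3·t) + 1. Tenemos la posición x(t) = 9·sin(3·t) + 1. Sustituyendo t = pi/6: x(pi/6) = 10.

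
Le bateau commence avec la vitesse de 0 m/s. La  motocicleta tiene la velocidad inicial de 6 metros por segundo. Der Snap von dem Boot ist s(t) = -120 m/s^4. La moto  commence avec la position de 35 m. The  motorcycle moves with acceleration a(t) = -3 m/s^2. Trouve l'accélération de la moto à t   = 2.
De l'équation de l'accélération a(t) = -3, nous substituons t = 2 pour obtenir a = -3.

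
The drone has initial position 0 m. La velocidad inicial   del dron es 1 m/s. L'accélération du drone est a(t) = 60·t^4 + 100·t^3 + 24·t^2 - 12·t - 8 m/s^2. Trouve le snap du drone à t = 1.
En partant de l'accélération a(t) = 60·t^4 + 100·t^3 + 24·t^2 - 12·t - 8, nous prenons 2 dérivées. En dérivant l'accélération, nous obtenons le jerk: j(t) = 240·t^3 + 300·t^2 + 48·t - 12. En dérivant le jerk, nous obtenons le snap: s(t) = 720·t^2 + 600·t + 48. De l'équation du snap s(t) = 720·t^2 + 600·t + 48, nous substituons t = 1 pour obtenir s = 1368.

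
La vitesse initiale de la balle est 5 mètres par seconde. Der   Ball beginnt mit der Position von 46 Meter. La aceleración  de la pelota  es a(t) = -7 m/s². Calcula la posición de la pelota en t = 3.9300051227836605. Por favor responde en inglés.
To solve this, we need to take 2 integrals of our acceleration equation a(t) = -7. The integral of acceleration, with v(0) = 5, gives velocity: v(t) = 5 - 7·t. Taking ∫v(t)dt and applying x(0) = 46, we find x(t) = -7·t^2/2 + 5·t + 46. From the given position equation x(t) = -7·t^2/2 + 5·t + 46, we substitute t = 3.9300051227836605 to get x = 11.5927346860479.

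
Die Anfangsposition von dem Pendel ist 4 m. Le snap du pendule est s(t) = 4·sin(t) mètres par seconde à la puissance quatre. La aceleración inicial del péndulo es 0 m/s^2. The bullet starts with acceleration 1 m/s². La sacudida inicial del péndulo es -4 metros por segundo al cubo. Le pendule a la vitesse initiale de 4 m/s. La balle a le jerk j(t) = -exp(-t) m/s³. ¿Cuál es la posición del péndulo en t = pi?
Para resolver esto, necesitamos tomar 4 antiderivadas de nuestra ecuación del snap s(t) = 4·sin(t). La antiderivada del snap es la sacudida. Usando j(0) = -4, obtenemos j(t) = -4·cos(t). La antiderivada de la sacudida es la aceleración. Usando a(0) = 0, obtenemos a(t) = -4·sin(t). Integrando la aceleración y usando la condición inicial v(0) = 4, obtenemos v(t) = 4·cos(t). La antiderivada de la velocidad, con x(0) = 4, da la posición: x(t) = 4·sin(t) + 4. Tenemos la posición x(t) = 4·sin(t) + 4. Sustituyendo t = pi: x(pi) = 4.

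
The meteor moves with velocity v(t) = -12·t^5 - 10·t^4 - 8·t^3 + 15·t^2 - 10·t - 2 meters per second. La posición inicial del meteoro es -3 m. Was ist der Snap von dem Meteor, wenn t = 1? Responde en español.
Para resolver esto, necesitamos tomar 3 derivadas de nuestra ecuación de la velocidad v(t) = -12·t^5 - 10·t^4 - 8·t^3 + 15·t^2 - 10·t - 2. Tomando d/dt de v(t), encontramos a(t) = -60·t^4 - 40·t^3 - 24·t^2 + 30·t - 10. La derivada de la aceleración da la sacudida: j(t) = -240·t^3 - 120·t^2 - 48·t + 30. Tomando d/dt de j(t), encontramos s(t) = -720·t^2 - 240·t - 48. Tenemos el snap s(t) = -720·t^2 - 240·t - 48. Sustituyendo t = 1: s(1) = -1008.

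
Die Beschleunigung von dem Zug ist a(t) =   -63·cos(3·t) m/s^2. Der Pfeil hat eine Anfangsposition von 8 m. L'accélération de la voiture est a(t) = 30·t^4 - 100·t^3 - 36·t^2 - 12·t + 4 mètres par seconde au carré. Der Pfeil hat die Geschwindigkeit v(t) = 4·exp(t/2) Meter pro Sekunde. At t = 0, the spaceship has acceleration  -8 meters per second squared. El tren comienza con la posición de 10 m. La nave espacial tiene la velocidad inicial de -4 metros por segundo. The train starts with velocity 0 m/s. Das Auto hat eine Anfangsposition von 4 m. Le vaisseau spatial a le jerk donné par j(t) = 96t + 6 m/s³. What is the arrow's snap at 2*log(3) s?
To solve this, we need to take 3 derivatives of our velocity equation v(t) = 4·exp(t/2). Taking d/dt of v(t), we find a(t) = 2·exp(t/2). Differentiating acceleration, we get jerk: j(t) = exp(t/2). Taking d/dt of j(t), we find s(t) = exp(t/2)/2. We have snap s(t) = exp(t/2)/2. Substituting t = 2*log(3): s(2*log(3)) = 3/2.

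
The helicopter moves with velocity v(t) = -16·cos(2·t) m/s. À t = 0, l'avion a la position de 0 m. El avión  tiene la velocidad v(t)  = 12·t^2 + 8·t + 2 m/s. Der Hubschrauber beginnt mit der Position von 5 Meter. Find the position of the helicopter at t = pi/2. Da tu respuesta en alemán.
Wir müssen die Stammfunktion unserer Gleichung für die Geschwindigkeit v(t) = -16·cos(2·t) 1-mal finden. Die Stammfunktion von der Geschwindigkeit ist die Position. Mit x(0) = 5 erhalten wir x(t) = 5 - 8·sin(2·t). Aus der Gleichung für die Position x(t) = 5 - 8·sin(2·t), setzen wir t = pi/2 ein und erhalten x = 5.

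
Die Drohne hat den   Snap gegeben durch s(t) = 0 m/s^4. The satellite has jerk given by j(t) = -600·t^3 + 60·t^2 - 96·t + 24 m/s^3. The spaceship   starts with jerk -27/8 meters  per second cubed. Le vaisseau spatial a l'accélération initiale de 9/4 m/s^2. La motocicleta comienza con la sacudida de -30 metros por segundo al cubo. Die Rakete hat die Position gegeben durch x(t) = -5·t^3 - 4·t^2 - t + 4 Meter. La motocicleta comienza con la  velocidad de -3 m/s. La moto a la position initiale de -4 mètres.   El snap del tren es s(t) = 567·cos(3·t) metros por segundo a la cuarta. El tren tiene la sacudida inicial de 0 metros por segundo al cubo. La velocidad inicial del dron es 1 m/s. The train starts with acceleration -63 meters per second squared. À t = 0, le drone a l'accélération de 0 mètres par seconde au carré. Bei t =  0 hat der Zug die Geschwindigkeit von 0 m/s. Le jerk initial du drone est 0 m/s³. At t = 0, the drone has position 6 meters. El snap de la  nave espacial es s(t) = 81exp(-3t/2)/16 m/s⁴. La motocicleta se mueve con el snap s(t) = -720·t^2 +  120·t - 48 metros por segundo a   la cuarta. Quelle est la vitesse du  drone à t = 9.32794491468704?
En partant du snap s(t) = 0, nous prenons 3 primitives. En intégrant le snap et en utilisant la condition initiale j(0) = 0, nous obtenons j(t) = 0. En prenant ∫j(t)dt et en appliquant a(0) = 0, nous trouvons a(t) = 0. L'intégrale de l'accélération, avec v(0) = 1, donne la vitesse: v(t) = 1. En utilisant v(t) = 1 et en substituant t = 9.32794491468704, nous trouvons v = 1.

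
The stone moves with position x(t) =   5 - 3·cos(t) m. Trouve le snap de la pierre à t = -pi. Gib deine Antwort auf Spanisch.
Para resolver esto, necesitamos tomar 4 derivadas de nuestra ecuación de la posición x(t) = 5 - 3·cos(t). La derivada de la posición da la velocidad: v(t) = 3·sin(t). Derivando la velocidad, obtenemos la aceleración: a(t) = 3·cos(t). La derivada de la aceleración da la sacudida: j(t) = -3·sin(t). Tomando d/dt de j(t), encontramos s(t) = -3·cos(t). Tenemos el snap s(t) = -3·cos(t). Sustituyendo t = -pi: s(-pi) = 3.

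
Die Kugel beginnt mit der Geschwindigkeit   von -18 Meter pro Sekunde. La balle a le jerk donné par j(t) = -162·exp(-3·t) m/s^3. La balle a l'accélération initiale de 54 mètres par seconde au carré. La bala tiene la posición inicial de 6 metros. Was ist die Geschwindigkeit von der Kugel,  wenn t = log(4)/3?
Wir müssen unsere Gleichung für den Ruck j(t) = -162·exp(-3·t) 2-mal integrieren. Das Integral von dem Ruck ist die Beschleunigung. Mit a(0) = 54 erhalten wir a(t) = 54·exp(-3·t). Die Stammfunktion von der Beschleunigung ist die Geschwindigkeit. Mit v(0) = -18 erhalten wir v(t) = -18·exp(-3·t). Mit v(t) = -18·exp(-3·t) und Einsetzen von t = log(4)/3, finden wir v = -9/2.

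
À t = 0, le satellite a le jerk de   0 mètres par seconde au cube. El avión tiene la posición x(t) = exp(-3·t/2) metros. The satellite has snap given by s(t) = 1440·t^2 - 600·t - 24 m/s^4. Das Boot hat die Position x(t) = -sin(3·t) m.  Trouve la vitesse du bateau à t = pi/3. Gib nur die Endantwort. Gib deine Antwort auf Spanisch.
En t = pi/3, v = 3.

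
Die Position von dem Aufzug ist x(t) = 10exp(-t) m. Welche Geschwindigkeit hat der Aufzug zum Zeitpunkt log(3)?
Um dies zu lösen, müssen wir 1 Ableitung unserer Gleichung für die Position x(t) = 10·exp(-t) nehmen. Durch Ableiten von der Position erhalten wir die Geschwindigkeit: v(t) = -10·exp(-t). Mit v(t) = -10·exp(-t) und Einsetzen von t = log(3), finden wir v = -10/3.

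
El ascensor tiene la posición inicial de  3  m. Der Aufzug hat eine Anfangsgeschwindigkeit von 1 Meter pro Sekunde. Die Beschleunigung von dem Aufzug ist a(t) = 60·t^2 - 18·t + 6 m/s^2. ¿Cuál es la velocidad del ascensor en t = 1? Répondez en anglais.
To find the answer, we compute 1 integral of a(t) = 60·t^2 - 18·t + 6. Taking ∫a(t)dt and applying v(0) = 1, we find v(t) = 20·t^3 - 9·t^2 + 6·t + 1. Using v(t) = 20·t^3 - 9·t^2 + 6·t + 1 and substituting t = 1, we find v = 18.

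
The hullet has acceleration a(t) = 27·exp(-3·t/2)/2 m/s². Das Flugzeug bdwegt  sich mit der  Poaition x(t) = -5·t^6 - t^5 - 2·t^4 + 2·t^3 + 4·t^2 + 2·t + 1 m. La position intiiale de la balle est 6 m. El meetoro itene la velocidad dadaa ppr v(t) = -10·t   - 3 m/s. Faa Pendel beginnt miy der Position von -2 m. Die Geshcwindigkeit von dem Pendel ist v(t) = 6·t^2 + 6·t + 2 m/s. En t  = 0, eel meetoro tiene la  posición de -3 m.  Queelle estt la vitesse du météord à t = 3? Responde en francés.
En utilisant v(t) = -10·t - 3 et en substituant t = 3, nous trouvons v = -33.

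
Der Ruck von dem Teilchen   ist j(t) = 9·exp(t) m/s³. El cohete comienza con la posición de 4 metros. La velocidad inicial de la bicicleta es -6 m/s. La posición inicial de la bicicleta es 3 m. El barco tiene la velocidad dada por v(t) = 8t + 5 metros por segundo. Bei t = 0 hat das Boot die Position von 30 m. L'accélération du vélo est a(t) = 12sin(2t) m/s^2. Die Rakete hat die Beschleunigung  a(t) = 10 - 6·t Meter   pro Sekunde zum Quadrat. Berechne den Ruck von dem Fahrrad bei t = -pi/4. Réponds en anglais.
We must differentiate our acceleration equation a(t) = 12·sin(2·t) 1 time. The derivative of acceleration gives jerk: j(t) = 24·cos(2·t). Using j(t) = 24·cos(2·t) and substituting t = -pi/4, we find j = 0.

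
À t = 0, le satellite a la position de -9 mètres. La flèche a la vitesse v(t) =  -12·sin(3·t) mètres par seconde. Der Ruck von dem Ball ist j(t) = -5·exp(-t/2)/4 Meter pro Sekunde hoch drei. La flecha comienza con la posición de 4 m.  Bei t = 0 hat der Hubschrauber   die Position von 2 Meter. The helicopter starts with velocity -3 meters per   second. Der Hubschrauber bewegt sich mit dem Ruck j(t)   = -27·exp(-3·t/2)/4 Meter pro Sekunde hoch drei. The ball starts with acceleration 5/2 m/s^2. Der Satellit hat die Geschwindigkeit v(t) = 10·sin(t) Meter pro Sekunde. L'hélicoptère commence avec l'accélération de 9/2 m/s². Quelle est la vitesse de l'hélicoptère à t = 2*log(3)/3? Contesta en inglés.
To solve this, we need to take 2 antiderivatives of our jerk equation j(t) = -27·exp(-3·t/2)/4. Taking ∫j(t)dt and applying a(0) = 9/2, we find a(t) = 9·exp(-3·t/2)/2. Integrating acceleration and using the initial condition v(0) = -3, we get v(t) = -3·exp(-3·t/2). From the given velocity equation v(t) = -3·exp(-3·t/2), we substitute t = 2*log(3)/3 to get v = -1.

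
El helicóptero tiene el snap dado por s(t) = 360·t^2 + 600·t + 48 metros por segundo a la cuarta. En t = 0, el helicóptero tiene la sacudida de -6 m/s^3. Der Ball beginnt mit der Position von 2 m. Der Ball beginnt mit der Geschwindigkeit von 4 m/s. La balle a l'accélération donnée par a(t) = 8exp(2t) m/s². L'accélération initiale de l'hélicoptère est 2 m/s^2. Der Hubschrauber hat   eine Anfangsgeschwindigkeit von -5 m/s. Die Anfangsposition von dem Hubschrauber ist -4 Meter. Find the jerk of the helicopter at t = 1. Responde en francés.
Pour résoudre ceci, nous devons prendre 1 intégrale de notre équation du snap s(t) = 360·t^2 + 600·t + 48. La primitive du snap est le jerk. En utilisant j(0) = -6, nous obtenons j(t) = 120·t^3 + 300·t^2 + 48·t - 6. De l'équation du jerk j(t) = 120·t^3 + 300·t^2 + 48·t - 6, nous substituons t = 1 pour obtenir j = 462.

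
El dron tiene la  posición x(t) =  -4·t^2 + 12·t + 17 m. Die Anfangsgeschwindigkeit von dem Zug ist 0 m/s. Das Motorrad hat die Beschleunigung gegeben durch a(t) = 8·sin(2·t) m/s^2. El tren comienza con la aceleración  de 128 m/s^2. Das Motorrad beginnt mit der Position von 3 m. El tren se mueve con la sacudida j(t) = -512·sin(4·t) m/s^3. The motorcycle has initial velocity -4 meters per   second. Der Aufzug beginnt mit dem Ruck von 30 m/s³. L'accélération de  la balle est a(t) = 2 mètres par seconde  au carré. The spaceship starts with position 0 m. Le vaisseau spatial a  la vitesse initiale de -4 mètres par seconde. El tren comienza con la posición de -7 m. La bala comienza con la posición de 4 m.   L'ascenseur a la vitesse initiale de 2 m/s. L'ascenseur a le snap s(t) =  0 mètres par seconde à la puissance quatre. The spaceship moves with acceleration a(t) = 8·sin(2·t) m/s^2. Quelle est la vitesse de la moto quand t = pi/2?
En partant de l'accélération a(t) = 8·sin(2·t), nous prenons 1 primitive. La primitive de l'accélération, avec v(0) = -4, donne la vitesse: v(t) = -4·cos(2·t). De l'équation de la vitesse v(t) = -4·cos(2·t), nous substituons t = pi/2 pour obtenir v = 4.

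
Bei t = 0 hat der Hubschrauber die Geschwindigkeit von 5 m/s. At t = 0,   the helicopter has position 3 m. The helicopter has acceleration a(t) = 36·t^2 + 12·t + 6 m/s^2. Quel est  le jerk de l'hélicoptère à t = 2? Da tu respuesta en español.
Partiendo de la aceleración a(t) = 36·t^2 + 12·t + 6, tomamos 1 derivada. Derivando la aceleración, obtenemos la sacudida: j(t) = 72·t + 12. De la ecuación de la sacudida j(t) = 72·t + 12, sustituimos t = 2 para obtener j = 156.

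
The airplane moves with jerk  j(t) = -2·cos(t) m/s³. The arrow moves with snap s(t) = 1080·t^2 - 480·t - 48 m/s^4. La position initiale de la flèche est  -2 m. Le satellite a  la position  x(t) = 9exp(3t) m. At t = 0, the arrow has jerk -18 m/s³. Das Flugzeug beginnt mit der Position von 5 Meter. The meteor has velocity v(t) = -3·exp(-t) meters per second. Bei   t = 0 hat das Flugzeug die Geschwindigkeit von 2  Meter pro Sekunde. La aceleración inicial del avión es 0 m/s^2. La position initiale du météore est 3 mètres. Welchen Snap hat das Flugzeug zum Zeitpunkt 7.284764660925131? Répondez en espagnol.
Debemos derivar nuestra ecuación de la sacudida j(t) = -2·cos(t) 1 vez. Derivando la sacudida, obtenemos el snap: s(t) = 2·sin(t). De la ecuación del snap s(t) = 2·sin(t), sustituimos t = 7.284764660925131 para obtener s = 1.68464652691763.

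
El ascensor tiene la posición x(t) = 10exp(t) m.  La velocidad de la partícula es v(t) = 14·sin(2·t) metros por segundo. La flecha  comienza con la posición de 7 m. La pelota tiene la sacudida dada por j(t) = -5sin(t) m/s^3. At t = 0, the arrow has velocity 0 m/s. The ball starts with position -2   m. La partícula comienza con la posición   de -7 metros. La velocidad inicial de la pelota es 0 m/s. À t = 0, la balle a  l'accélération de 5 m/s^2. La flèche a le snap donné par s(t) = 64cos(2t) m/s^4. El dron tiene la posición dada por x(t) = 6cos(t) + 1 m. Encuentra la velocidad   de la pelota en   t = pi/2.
Necesitamos integrar nuestra ecuación de la sacudida j(t) = -5·sin(t) 2 veces. Tomando ∫j(t)dt y aplicando a(0) = 5, encontramos a(t) = 5·cos(t). Integrando la aceleración y usando la condición inicial v(0) = 0, obtenemos v(t) = 5·sin(t). De la ecuación de la velocidad v(t) = 5·sin(t), sustituimos t = pi/2 para obtener v = 5.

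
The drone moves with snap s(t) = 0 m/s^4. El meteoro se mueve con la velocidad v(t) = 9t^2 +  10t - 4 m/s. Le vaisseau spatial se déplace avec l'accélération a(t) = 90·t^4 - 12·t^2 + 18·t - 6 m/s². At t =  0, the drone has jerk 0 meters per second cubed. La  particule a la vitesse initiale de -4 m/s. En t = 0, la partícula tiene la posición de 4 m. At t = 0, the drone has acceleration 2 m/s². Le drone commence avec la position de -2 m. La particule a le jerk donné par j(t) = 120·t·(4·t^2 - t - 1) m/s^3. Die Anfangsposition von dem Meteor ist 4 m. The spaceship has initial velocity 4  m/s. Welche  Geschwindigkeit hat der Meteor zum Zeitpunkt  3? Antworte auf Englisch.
From the given velocity equation v(t) = 9·t^2 + 10·t - 4, we substitute t = 3 to get v = 107.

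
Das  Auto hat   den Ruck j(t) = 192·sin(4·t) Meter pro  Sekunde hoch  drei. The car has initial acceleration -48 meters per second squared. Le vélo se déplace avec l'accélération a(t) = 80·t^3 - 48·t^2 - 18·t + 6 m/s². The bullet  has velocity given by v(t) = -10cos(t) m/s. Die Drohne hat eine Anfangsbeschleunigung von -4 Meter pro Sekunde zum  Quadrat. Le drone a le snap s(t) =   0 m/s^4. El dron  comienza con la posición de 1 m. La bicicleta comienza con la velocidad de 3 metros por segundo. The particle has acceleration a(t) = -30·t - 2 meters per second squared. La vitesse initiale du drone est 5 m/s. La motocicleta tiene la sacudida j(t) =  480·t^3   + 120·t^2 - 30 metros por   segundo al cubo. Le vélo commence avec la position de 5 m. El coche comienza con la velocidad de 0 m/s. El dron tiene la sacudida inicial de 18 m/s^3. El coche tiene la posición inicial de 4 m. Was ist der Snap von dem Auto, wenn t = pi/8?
Um dies zu lösen, müssen wir 1 Ableitung unserer Gleichung für den Ruck j(t) = 192·sin(4·t) nehmen. Die Ableitung von dem Ruck ergibt den Snap: s(t) = 768·cos(4·t). Wir haben den Snap s(t) = 768·cos(4·t). Durch Einsetzen von t = pi/8: s(pi/8) = 0.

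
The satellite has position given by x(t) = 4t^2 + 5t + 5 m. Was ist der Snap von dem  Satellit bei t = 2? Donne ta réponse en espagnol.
Debemos derivar nuestra ecuación de la posición x(t) = 4·t^2 + 5·t + 5 4 veces. Derivando la posición, obtenemos la velocidad: v(t) = 8·t + 5. Derivando la velocidad, obtenemos la aceleración: a(t) = 8. La derivada de la aceleración da la sacudida: j(t) = 0. Derivando la sacudida, obtenemos el snap: s(t) = 0. Tenemos el snap s(t) = 0. Sustituyendo t = 2: s(2) = 0.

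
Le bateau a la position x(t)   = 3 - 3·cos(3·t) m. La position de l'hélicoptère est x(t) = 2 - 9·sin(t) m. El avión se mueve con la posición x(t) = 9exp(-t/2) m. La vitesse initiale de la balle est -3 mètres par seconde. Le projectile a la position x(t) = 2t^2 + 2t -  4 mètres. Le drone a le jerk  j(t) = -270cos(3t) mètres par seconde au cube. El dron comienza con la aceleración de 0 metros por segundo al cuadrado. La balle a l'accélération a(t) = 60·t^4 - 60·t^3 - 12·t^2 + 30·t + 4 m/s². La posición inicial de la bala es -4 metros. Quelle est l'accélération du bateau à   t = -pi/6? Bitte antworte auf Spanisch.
Para resolver esto, necesitamos tomar 2 derivadas de nuestra ecuación de la posición x(t) = 3 - 3·cos(3·t). Derivando la posición, obtenemos la velocidad: v(t) = 9·sin(3·t). Derivando la velocidad, obtenemos la aceleración: a(t) = 27·cos(3·t). De la ecuación de la aceleración a(t) = 27·cos(3·t), sustituimos t = -pi/6 para obtener a = 0.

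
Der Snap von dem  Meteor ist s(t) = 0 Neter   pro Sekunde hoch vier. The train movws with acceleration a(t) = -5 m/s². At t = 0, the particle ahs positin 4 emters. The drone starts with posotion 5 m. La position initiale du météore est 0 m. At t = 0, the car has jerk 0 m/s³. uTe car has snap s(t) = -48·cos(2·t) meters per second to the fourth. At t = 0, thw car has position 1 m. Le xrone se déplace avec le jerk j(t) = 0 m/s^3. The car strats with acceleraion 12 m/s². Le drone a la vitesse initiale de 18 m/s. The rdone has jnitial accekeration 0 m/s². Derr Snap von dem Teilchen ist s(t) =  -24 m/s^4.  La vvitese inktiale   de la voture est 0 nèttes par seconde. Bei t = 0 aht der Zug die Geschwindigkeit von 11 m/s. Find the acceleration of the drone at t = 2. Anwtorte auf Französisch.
Pour résoudre ceci, nous devons prendre 1 primitive de notre équation du jerk j(t) = 0. La primitive du jerk est l'accélération. En utilisant a(0) = 0, nous obtenons a(t) = 0. Nous avons l'accélération a(t) = 0. En substituant t = 2: a(2) = 0.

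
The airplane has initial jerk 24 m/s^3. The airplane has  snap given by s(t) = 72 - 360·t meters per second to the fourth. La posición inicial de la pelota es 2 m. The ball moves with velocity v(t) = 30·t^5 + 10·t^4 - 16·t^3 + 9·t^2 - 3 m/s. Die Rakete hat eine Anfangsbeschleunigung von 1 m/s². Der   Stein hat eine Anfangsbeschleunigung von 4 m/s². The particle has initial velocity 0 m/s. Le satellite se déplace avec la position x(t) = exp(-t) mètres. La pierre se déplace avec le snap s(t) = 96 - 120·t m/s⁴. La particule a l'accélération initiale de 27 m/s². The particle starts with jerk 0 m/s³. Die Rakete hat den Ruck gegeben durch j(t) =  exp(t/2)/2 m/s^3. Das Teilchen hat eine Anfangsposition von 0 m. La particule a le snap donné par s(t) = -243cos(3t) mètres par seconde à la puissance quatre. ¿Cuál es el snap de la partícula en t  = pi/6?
Tenemos el snap s(t) = -243·cos(3·t). Sustituyendo t = pi/6: s(pi/6) = 0.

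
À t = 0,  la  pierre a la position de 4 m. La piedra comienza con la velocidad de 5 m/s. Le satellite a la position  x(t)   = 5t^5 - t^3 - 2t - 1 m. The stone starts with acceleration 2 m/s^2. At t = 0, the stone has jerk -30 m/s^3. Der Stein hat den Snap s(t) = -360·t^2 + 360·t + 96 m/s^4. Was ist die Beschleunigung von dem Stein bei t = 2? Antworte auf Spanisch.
Necesitamos integrar nuestra ecuación del snap s(t) = -360·t^2 + 360·t + 96 2 veces. Tomando ∫s(t)dt y aplicando j(0) = -30, encontramos j(t) = -120·t^3 + 180·t^2 + 96·t - 30. La integral de la sacudida es la aceleración. Usando a(0) = 2, obtenemos a(t) = -30·t^4 + 60·t^3 + 48·t^2 - 30·t + 2. Usando a(t) = -30·t^4 + 60·t^3 + 48·t^2 - 30·t + 2 y sustituyendo t = 2, encontramos a = 134.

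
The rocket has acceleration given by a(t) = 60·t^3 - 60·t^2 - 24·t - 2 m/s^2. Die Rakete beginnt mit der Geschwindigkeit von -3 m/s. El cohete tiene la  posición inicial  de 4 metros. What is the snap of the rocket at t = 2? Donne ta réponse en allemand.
Wir müssen unsere Gleichung für die Beschleunigung a(t) = 60·t^3 - 60·t^2 - 24·t - 2 2-mal ableiten. Mit d/dt von a(t) finden wir j(t) = 180·t^2 - 120·t - 24. Durch Ableiten von dem Ruck erhalten wir den Snap: s(t) = 360·t - 120. Wir haben den Snap s(t) = 360·t - 120. Durch Einsetzen von t = 2: s(2) = 600.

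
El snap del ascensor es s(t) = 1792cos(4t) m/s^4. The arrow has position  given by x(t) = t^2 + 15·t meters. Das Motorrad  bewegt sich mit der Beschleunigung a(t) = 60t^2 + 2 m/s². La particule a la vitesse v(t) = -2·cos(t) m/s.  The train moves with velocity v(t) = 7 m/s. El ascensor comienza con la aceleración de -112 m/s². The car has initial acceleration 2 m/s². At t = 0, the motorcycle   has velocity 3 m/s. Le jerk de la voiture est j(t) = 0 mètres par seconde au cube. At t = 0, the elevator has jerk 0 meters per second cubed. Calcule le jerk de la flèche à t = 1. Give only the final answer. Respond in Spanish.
j(1) = 0.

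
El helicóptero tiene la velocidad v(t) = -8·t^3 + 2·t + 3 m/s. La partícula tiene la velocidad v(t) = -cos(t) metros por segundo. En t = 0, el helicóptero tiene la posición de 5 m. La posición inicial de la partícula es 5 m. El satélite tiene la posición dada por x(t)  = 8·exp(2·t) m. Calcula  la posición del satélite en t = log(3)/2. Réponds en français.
De l'équation de la position x(t) = 8·exp(2·t), nous substituons t = log(3)/2 pour obtenir x = 24.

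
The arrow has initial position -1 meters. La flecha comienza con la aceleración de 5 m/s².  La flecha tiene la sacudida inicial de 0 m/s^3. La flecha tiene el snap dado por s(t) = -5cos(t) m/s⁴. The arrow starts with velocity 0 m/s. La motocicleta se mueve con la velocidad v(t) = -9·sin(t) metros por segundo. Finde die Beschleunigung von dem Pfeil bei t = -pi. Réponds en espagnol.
Necesitamos integrar nuestra ecuación del snap s(t) = -5·cos(t) 2 veces. Tomando ∫s(t)dt y aplicando j(0) = 0, encontramos j(t) = -5·sin(t). La integral de la sacudida es la aceleración. Usando a(0) = 5, obtenemos a(t) = 5·cos(t). Usando a(t) = 5·cos(t) y sustituyendo t = -pi, encontramos a = -5.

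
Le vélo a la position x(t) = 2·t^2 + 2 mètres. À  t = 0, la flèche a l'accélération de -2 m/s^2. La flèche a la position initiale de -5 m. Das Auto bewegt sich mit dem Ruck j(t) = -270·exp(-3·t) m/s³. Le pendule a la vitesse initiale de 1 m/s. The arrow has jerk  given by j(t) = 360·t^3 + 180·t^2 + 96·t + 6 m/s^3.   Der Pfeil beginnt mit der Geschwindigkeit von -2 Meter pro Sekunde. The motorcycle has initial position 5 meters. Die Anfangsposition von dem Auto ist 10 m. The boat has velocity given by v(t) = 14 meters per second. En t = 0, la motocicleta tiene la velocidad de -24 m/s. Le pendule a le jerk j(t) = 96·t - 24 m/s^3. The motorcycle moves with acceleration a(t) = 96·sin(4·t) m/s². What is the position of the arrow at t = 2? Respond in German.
Ausgehend von dem Ruck j(t) = 360·t^3 + 180·t^2 + 96·t + 6, nehmen wir 3 Integrale. Die Stammfunktion von dem Ruck ist die Beschleunigung. Mit a(0) = -2 erhalten wir a(t) = 90·t^4 + 60·t^3 + 48·t^2 + 6·t - 2. Mit ∫a(t)dt und Anwendung von v(0) = -2, finden wir v(t) = 18·t^5 + 15·t^4 + 16·t^3 + 3·t^2 - 2·t - 2. Die Stammfunktion von der Geschwindigkeit ist die Position. Mit x(0) = -5 erhalten wir x(t) = 3·t^6 + 3·t^5 + 4·t^4 + t^3 - t^2 - 2·t - 5. Aus der Gleichung für die Position x(t) = 3·t^6 + 3·t^5 + 4·t^4 + t^3 - t^2 - 2·t - 5, setzen wir t = 2 ein und erhalten x = 347.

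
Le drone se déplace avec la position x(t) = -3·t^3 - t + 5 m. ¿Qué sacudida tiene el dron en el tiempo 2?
Debemos derivar nuestra ecuación de la posición x(t) = -3·t^3 - t + 5 3 veces. Derivando la posición, obtenemos la velocidad: v(t) = -9·t^2 - 1. Derivando la velocidad, obtenemos la aceleración: a(t) = -18·t. Tomando d/dt de a(t), encontramos j(t) = -18. Usando j(t) = -18 y sustituyendo t = 2, encontramos j = -18.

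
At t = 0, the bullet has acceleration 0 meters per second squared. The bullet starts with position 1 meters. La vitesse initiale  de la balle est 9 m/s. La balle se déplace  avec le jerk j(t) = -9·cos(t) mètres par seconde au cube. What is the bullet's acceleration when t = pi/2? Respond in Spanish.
Partiendo de la sacudida j(t) = -9·cos(t), tomamos 1 integral. La antiderivada de la sacudida es la aceleración. Usando a(0) = 0, obtenemos a(t) = -9·sin(t). De la ecuación de la aceleración a(t) = -9·sin(t), sustituimos t = pi/2 para obtener a = -9.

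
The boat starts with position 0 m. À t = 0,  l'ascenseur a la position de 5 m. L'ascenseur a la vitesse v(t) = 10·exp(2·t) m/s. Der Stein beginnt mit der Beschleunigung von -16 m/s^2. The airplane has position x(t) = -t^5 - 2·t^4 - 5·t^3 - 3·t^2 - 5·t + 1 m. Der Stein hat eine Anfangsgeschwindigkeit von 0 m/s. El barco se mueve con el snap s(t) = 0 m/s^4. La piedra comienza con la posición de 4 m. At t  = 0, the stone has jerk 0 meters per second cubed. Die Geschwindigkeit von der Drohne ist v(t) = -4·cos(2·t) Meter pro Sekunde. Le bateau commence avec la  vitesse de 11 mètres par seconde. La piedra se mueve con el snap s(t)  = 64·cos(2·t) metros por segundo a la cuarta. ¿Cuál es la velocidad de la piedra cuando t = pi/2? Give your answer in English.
Starting from snap s(t) = 64·cos(2·t), we take 3 integrals. Integrating snap and using the initial condition j(0) = 0, we get j(t) = 32·sin(2·t). The integral of jerk is acceleration. Using a(0) = -16, we get a(t) = -16·cos(2·t). Finding the integral of a(t) and using v(0) = 0: v(t) = -8·sin(2·t). Using v(t) = -8·sin(2·t) and substituting t = pi/2, we find v = 0.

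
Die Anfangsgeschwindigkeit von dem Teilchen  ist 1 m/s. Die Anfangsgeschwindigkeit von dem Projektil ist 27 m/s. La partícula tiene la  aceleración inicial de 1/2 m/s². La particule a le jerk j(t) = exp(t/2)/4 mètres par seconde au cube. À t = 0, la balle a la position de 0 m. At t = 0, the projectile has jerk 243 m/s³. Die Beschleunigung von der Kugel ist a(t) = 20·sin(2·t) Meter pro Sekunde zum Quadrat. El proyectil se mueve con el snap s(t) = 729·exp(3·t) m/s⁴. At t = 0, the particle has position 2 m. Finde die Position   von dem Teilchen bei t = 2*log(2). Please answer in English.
We must find the integral of our jerk equation j(t) = exp(t/2)/4 3 times. Finding the integral of j(t) and using a(0) = 1/2: a(t) = exp(t/2)/2. Finding the integral of a(t) and using v(0) = 1: v(t) = exp(t/2). Taking ∫v(t)dt and applying x(0) = 2, we find x(t) = 2·exp(t/2). Using x(t) = 2·exp(t/2) and substituting t = 2*log(2), we find x = 4.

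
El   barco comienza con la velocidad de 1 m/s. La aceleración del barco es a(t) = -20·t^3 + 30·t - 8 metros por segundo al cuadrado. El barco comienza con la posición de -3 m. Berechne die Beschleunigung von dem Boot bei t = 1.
Mit a(t) = -20·t^3 + 30·t - 8 und Einsetzen von t = 1, finden wir a = 2.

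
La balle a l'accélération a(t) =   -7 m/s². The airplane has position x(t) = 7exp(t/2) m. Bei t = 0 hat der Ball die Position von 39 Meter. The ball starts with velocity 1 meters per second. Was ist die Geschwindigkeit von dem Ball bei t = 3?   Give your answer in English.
To solve this, we need to take 1 integral of our acceleration equation a(t) = -7. Taking ∫a(t)dt and applying v(0) = 1, we find v(t) = 1 - 7·t. We have velocity v(t) = 1 - 7·t. Substituting t = 3: v(3) = -20.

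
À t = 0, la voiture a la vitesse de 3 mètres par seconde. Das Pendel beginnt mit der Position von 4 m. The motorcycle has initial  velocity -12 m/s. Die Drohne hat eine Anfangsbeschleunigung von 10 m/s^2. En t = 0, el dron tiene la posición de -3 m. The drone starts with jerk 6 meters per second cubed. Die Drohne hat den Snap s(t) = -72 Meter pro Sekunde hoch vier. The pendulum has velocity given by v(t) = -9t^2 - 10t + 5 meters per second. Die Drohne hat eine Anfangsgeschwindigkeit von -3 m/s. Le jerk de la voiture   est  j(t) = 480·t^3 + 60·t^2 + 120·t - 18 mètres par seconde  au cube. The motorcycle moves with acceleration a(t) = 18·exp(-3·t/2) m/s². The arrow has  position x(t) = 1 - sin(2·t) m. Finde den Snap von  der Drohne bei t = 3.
Mit s(t) = -72 und Einsetzen von t = 3, finden wir s = -72.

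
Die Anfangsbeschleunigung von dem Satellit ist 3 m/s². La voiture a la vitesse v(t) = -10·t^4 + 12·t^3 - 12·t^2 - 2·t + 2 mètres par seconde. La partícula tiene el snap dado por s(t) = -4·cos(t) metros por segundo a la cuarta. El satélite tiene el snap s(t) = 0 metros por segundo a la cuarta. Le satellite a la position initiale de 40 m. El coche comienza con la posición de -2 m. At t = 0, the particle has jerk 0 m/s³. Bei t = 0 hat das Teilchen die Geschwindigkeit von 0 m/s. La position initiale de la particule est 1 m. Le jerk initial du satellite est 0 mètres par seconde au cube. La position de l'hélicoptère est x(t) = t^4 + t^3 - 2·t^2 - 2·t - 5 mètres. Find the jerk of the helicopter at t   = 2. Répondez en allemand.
Wir müssen unsere Gleichung für die Position x(t) = t^4 + t^3 - 2·t^2 - 2·t - 5 3-mal ableiten. Mit d/dt von x(t) finden wir v(t) = 4·t^3 + 3·t^2 - 4·t - 2. Mit d/dt von v(t) finden wir a(t) = 12·t^2 + 6·t - 4. Mit d/dt von a(t) finden wir j(t) = 24·t + 6. Aus der Gleichung für den Ruck j(t) = 24·t + 6, setzen wir t = 2 ein und erhalten j = 54.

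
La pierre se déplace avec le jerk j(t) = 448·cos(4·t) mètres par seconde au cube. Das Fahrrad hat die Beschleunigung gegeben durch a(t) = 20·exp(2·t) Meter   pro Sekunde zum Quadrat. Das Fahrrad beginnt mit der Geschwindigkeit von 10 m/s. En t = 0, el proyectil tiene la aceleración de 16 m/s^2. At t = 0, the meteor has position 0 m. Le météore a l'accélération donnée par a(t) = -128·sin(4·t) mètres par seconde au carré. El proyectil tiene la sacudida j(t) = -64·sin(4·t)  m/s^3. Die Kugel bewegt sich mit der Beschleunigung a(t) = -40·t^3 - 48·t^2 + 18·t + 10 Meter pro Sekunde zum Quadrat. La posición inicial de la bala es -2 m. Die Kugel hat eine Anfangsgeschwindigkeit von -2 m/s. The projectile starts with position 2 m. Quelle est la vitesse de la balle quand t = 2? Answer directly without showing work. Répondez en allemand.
v(2) = -234.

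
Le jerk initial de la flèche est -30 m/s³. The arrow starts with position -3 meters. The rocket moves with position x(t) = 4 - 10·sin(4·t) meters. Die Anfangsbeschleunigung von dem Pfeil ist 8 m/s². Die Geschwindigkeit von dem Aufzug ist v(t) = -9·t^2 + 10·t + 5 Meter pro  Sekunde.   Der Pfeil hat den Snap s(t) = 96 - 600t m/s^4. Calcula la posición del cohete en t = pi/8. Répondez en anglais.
From the given position equation x(t) = 4 - 10·sin(4·t), we substitute t = pi/8 to get x = -6.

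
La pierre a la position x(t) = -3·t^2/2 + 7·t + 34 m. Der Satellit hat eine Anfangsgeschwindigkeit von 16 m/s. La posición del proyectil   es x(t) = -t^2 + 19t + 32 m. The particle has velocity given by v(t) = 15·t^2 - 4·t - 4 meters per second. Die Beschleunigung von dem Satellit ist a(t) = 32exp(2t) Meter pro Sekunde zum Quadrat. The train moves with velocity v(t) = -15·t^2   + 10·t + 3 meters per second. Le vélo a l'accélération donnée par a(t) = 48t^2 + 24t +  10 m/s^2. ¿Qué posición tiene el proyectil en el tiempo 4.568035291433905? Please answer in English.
Using x(t) = -t^2 + 19·t + 32 and substituting t = 4.568035291433905, we find x = 97.9257241134586.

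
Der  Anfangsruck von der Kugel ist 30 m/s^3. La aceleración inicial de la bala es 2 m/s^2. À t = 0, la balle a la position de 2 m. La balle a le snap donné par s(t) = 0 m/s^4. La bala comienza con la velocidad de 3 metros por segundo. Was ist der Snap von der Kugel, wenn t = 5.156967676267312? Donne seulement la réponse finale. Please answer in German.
Der Snap bei t = 5.156967676267312 ist s = 0.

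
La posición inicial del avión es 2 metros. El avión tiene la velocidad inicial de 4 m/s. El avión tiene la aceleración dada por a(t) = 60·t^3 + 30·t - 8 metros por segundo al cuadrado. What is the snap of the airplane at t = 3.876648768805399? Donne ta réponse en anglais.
To solve this, we need to take 2 derivatives of our acceleration equation a(t) = 60·t^3 + 30·t - 8. Differentiating acceleration, we get jerk: j(t) = 180·t^2 + 30. Differentiating jerk, we get snap: s(t) = 360·t. From the given snap equation s(t) = 360·t, we substitute t = 3.876648768805399 to get s = 1395.59355676994.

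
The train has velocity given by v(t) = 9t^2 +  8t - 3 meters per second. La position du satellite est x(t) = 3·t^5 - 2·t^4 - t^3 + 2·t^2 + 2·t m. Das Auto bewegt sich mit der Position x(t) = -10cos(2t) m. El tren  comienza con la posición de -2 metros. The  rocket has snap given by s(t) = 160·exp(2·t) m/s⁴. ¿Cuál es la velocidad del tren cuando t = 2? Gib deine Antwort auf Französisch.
Nous avons la vitesse v(t) = 9·t^2 + 8·t - 3. En substituant t = 2: v(2) = 49.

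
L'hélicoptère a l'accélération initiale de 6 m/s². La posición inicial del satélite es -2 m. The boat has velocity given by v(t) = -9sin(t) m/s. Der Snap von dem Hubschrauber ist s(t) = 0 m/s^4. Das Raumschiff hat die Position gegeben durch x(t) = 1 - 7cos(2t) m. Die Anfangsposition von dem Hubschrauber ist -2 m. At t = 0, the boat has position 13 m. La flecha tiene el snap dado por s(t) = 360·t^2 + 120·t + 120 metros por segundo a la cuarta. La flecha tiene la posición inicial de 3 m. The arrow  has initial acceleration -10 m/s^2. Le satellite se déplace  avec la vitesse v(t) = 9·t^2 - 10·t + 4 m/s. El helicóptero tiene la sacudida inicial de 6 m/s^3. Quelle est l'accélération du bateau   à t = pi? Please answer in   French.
Nous devons dériver notre équation de la vitesse v(t) = -9·sin(t) 1 fois. En dérivant la vitesse, nous obtenons l'accélération: a(t) = -9·cos(t). Nous avons l'accélération a(t) = -9·cos(t). En substituant t = pi: a(pi) = 9.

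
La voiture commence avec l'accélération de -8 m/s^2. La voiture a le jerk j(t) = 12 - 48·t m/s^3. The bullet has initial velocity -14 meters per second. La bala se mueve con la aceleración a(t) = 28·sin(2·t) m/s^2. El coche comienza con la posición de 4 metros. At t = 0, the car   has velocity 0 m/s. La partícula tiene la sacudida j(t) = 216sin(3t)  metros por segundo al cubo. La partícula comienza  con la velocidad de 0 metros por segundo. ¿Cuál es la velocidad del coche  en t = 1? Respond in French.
Nous devons intégrer notre équation du jerk j(t) = 12 - 48·t 2 fois. L'intégrale du jerk est l'accélération. En utilisant a(0) = -8, nous obtenons a(t) = -24·t^2 + 12·t - 8. La primitive de l'accélération est la vitesse. En utilisant v(0) = 0, nous obtenons v(t) = 2·t·(-4·t^2 + 3·t - 4). De l'équation de la vitesse v(t) = 2·t·(-4·t^2 + 3·t - 4), nous substituons t = 1 pour obtenir v = -10.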